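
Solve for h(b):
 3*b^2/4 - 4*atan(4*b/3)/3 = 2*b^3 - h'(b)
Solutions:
 h(b) = C1 + b^4/2 - b^3/4 + 4*b*atan(4*b/3)/3 - log(16*b^2 + 9)/2


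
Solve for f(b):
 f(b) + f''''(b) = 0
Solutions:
 f(b) = (C1*sin(sqrt(2)*b/2) + C2*cos(sqrt(2)*b/2))*exp(-sqrt(2)*b/2) + (C3*sin(sqrt(2)*b/2) + C4*cos(sqrt(2)*b/2))*exp(sqrt(2)*b/2)


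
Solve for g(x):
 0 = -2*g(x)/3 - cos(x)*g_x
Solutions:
 g(x) = C1*(sin(x) - 1)^(1/3)/(sin(x) + 1)^(1/3)


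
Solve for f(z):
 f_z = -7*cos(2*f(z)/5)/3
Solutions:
 7*z/3 - 5*log(sin(2*f(z)/5) - 1)/4 + 5*log(sin(2*f(z)/5) + 1)/4 = C1


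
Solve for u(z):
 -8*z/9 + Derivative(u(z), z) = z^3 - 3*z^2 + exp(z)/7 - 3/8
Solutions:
 u(z) = C1 + z^4/4 - z^3 + 4*z^2/9 - 3*z/8 + exp(z)/7


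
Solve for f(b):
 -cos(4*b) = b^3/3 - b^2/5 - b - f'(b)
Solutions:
 f(b) = C1 + b^4/12 - b^3/15 - b^2/2 + sin(4*b)/4


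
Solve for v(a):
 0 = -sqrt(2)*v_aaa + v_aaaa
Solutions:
 v(a) = C1 + C2*a + C3*a^2 + C4*exp(sqrt(2)*a)


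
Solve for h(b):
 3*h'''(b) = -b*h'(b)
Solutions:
 h(b) = C1 + Integral(C2*airyai(-3^(2/3)*b/3) + C3*airybi(-3^(2/3)*b/3), b)


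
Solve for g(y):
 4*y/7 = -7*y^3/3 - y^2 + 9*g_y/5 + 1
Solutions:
 g(y) = C1 + 35*y^4/108 + 5*y^3/27 + 10*y^2/63 - 5*y/9


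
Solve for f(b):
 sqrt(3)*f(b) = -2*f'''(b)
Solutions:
 f(b) = C3*exp(-2^(2/3)*3^(1/6)*b/2) + (C1*sin(6^(2/3)*b/4) + C2*cos(6^(2/3)*b/4))*exp(2^(2/3)*3^(1/6)*b/4)


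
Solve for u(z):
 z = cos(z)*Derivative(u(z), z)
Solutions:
 u(z) = C1 + Integral(z/cos(z), z)


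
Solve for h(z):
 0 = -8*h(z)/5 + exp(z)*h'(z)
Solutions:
 h(z) = C1*exp(-8*exp(-z)/5)


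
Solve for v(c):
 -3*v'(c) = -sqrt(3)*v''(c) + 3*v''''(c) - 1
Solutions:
 v(c) = C1 + C2*exp(2^(1/3)*c*(2*sqrt(3)/(sqrt(3)*sqrt(243 - 4*sqrt(3)) + 27)^(1/3) + 2^(1/3)*(sqrt(3)*sqrt(243 - 4*sqrt(3)) + 27)^(1/3))/12)*sin(2^(1/3)*c*(-2^(1/3)*sqrt(3)*(sqrt(3)*sqrt(243 - 4*sqrt(3)) + 27)^(1/3) + 6/(sqrt(3)*sqrt(243 - 4*sqrt(3)) + 27)^(1/3))/12) + C3*exp(2^(1/3)*c*(2*sqrt(3)/(sqrt(3)*sqrt(243 - 4*sqrt(3)) + 27)^(1/3) + 2^(1/3)*(sqrt(3)*sqrt(243 - 4*sqrt(3)) + 27)^(1/3))/12)*cos(2^(1/3)*c*(-2^(1/3)*sqrt(3)*(sqrt(3)*sqrt(243 - 4*sqrt(3)) + 27)^(1/3) + 6/(sqrt(3)*sqrt(243 - 4*sqrt(3)) + 27)^(1/3))/12) + C4*exp(-2^(1/3)*c*(2*sqrt(3)/(sqrt(3)*sqrt(243 - 4*sqrt(3)) + 27)^(1/3) + 2^(1/3)*(sqrt(3)*sqrt(243 - 4*sqrt(3)) + 27)^(1/3))/6) + c/3


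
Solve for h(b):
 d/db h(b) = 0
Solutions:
 h(b) = C1


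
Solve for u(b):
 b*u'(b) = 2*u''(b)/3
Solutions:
 u(b) = C1 + C2*erfi(sqrt(3)*b/2)


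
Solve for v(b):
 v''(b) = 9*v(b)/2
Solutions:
 v(b) = C1*exp(-3*sqrt(2)*b/2) + C2*exp(3*sqrt(2)*b/2)


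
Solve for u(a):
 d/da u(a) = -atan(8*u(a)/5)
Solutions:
 Integral(1/atan(8*_y/5), (_y, u(a))) = C1 - a


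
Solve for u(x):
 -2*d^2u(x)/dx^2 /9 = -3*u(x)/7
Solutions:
 u(x) = C1*exp(-3*sqrt(42)*x/14) + C2*exp(3*sqrt(42)*x/14)


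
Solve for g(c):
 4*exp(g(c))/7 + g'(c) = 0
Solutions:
 g(c) = log(1/(C1 + 4*c)) + log(7)


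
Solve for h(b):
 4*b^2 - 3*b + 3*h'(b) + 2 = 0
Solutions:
 h(b) = C1 - 4*b^3/9 + b^2/2 - 2*b/3


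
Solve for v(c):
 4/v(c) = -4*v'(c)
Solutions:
 v(c) = -sqrt(C1 - 2*c)
 v(c) = sqrt(C1 - 2*c)


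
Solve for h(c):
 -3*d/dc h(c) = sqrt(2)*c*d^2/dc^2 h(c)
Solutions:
 h(c) = C1 + C2*c^(1 - 3*sqrt(2)/2)


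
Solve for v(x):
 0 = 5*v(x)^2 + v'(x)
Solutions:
 v(x) = 1/(C1 + 5*x)


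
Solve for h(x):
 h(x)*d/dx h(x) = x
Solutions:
 h(x) = -sqrt(C1 + x^2)
 h(x) = sqrt(C1 + x^2)


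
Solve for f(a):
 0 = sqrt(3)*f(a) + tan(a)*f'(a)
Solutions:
 f(a) = C1/sin(a)^(sqrt(3))


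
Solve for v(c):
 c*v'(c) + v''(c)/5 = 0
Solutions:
 v(c) = C1 + C2*erf(sqrt(10)*c/2)


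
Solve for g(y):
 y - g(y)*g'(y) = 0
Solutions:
 g(y) = -sqrt(C1 + y^2)
 g(y) = sqrt(C1 + y^2)


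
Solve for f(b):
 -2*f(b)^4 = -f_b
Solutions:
 f(b) = (-1/(C1 + 6*b))^(1/3)
 f(b) = (-1/(C1 + 2*b))^(1/3)*(-3^(2/3) - 3*3^(1/6)*I)/6
 f(b) = (-1/(C1 + 2*b))^(1/3)*(-3^(2/3) + 3*3^(1/6)*I)/6


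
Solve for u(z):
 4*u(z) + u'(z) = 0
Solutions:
 u(z) = C1*exp(-4*z)


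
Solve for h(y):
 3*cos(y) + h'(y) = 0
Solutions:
 h(y) = C1 - 3*sin(y)


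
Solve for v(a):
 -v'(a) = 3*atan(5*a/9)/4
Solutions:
 v(a) = C1 - 3*a*atan(5*a/9)/4 + 27*log(25*a^2 + 81)/40


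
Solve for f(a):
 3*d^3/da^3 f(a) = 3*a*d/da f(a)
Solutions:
 f(a) = C1 + Integral(C2*airyai(a) + C3*airybi(a), a)


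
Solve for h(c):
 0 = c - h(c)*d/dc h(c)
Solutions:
 h(c) = -sqrt(C1 + c^2)
 h(c) = sqrt(C1 + c^2)


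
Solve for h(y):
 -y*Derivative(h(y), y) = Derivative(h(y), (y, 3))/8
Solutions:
 h(y) = C1 + Integral(C2*airyai(-2*y) + C3*airybi(-2*y), y)


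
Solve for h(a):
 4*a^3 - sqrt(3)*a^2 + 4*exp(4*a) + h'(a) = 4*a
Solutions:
 h(a) = C1 - a^4 + sqrt(3)*a^3/3 + 2*a^2 - exp(4*a)


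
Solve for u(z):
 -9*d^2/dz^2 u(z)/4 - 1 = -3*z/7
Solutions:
 u(z) = C1 + C2*z + 2*z^3/63 - 2*z^2/9


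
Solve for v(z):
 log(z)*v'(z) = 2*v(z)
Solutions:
 v(z) = C1*exp(2*li(z))


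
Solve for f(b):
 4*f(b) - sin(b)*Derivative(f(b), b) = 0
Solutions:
 f(b) = C1*(cos(b)^2 - 2*cos(b) + 1)/(cos(b)^2 + 2*cos(b) + 1)


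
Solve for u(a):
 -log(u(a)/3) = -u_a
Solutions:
 Integral(1/(-log(_y) + log(3)), (_y, u(a))) = C1 - a


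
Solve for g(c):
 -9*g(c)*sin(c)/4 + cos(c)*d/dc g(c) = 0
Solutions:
 g(c) = C1/cos(c)^(9/4)


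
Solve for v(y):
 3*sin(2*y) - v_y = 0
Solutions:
 v(y) = C1 - 3*cos(2*y)/2


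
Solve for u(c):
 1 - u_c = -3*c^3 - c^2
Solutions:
 u(c) = C1 + 3*c^4/4 + c^3/3 + c


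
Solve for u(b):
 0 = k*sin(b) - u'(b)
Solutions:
 u(b) = C1 - k*cos(b)


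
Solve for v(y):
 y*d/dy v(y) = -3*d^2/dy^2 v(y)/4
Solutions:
 v(y) = C1 + C2*erf(sqrt(6)*y/3)


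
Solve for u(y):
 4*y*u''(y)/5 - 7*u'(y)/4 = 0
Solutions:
 u(y) = C1 + C2*y^(51/16)


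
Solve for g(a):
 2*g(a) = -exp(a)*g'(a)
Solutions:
 g(a) = C1*exp(2*exp(-a))


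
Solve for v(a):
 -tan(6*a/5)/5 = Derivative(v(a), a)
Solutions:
 v(a) = C1 + log(cos(6*a/5))/6


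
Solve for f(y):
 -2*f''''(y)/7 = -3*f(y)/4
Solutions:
 f(y) = C1*exp(-42^(1/4)*y/2) + C2*exp(42^(1/4)*y/2) + C3*sin(42^(1/4)*y/2) + C4*cos(42^(1/4)*y/2)


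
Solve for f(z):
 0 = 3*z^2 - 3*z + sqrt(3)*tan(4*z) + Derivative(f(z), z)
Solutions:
 f(z) = C1 - z^3 + 3*z^2/2 + sqrt(3)*log(cos(4*z))/4


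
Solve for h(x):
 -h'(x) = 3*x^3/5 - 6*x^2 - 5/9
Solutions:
 h(x) = C1 - 3*x^4/20 + 2*x^3 + 5*x/9


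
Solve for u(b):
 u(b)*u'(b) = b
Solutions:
 u(b) = -sqrt(C1 + b^2)
 u(b) = sqrt(C1 + b^2)


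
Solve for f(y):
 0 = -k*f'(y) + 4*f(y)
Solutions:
 f(y) = C1*exp(4*y/k)


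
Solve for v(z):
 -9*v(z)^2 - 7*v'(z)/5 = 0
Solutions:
 v(z) = 7/(C1 + 45*z)


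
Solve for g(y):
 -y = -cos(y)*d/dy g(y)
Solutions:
 g(y) = C1 + Integral(y/cos(y), y)


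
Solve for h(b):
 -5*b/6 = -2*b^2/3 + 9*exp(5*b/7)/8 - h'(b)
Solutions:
 h(b) = C1 - 2*b^3/9 + 5*b^2/12 + 63*exp(5*b/7)/40


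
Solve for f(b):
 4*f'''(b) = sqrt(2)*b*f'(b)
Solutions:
 f(b) = C1 + Integral(C2*airyai(sqrt(2)*b/2) + C3*airybi(sqrt(2)*b/2), b)


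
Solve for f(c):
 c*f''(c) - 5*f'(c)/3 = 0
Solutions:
 f(c) = C1 + C2*c^(8/3)


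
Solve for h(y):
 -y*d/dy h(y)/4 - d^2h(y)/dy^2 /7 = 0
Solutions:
 h(y) = C1 + C2*erf(sqrt(14)*y/4)


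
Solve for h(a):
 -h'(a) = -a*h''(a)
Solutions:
 h(a) = C1 + C2*a^2


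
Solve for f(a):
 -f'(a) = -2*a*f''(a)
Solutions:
 f(a) = C1 + C2*a^(3/2)


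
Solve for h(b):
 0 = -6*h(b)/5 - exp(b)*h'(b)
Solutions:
 h(b) = C1*exp(6*exp(-b)/5)


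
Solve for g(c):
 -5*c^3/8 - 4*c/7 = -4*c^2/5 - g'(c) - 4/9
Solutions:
 g(c) = C1 + 5*c^4/32 - 4*c^3/15 + 2*c^2/7 - 4*c/9


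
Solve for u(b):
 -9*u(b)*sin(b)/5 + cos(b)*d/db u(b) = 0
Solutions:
 u(b) = C1/cos(b)^(9/5)


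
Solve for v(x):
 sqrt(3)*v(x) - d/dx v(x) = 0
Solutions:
 v(x) = C1*exp(sqrt(3)*x)


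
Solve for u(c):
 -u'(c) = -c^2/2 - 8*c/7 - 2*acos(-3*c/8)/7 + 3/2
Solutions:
 u(c) = C1 + c^3/6 + 4*c^2/7 + 2*c*acos(-3*c/8)/7 - 3*c/2 + 2*sqrt(64 - 9*c^2)/21


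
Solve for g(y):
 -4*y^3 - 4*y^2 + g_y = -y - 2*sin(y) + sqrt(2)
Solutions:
 g(y) = C1 + y^4 + 4*y^3/3 - y^2/2 + sqrt(2)*y + 2*cos(y)


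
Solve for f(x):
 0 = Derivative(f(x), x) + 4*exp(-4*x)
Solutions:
 f(x) = C1 + exp(-4*x)


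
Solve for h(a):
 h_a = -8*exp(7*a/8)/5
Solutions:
 h(a) = C1 - 64*exp(7*a/8)/35


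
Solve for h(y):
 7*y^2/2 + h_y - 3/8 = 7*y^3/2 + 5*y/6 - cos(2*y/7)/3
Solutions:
 h(y) = C1 + 7*y^4/8 - 7*y^3/6 + 5*y^2/12 + 3*y/8 - 7*sin(2*y/7)/6


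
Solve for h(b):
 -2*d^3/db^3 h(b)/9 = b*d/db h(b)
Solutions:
 h(b) = C1 + Integral(C2*airyai(-6^(2/3)*b/2) + C3*airybi(-6^(2/3)*b/2), b)


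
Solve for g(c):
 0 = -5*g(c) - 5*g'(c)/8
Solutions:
 g(c) = C1*exp(-8*c)


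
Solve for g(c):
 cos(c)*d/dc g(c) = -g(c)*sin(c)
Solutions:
 g(c) = C1*cos(c)


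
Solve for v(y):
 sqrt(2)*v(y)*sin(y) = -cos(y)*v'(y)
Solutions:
 v(y) = C1*cos(y)^(sqrt(2))


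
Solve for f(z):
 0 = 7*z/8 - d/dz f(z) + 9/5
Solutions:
 f(z) = C1 + 7*z^2/16 + 9*z/5


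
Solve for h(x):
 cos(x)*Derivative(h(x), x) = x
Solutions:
 h(x) = C1 + Integral(x/cos(x), x)


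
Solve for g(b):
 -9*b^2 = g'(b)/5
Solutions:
 g(b) = C1 - 15*b^3


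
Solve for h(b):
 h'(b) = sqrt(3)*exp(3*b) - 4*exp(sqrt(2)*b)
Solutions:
 h(b) = C1 + sqrt(3)*exp(3*b)/3 - 2*sqrt(2)*exp(sqrt(2)*b)


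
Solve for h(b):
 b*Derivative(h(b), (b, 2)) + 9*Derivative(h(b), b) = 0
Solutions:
 h(b) = C1 + C2/b^8


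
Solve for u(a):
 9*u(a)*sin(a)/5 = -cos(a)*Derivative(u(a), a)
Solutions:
 u(a) = C1*cos(a)^(9/5)


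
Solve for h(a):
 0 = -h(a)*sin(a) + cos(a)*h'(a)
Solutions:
 h(a) = C1/cos(a)


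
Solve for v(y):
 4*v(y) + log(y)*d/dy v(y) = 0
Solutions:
 v(y) = C1*exp(-4*li(y))


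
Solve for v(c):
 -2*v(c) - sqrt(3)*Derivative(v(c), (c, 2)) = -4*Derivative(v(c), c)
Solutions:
 v(c) = C1*exp(c*(-sqrt(6)*sqrt(2 - sqrt(3)) + 2*sqrt(3))/3) + C2*exp(c*(sqrt(6)*sqrt(2 - sqrt(3)) + 2*sqrt(3))/3)


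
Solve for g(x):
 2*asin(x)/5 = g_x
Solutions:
 g(x) = C1 + 2*x*asin(x)/5 + 2*sqrt(1 - x^2)/5


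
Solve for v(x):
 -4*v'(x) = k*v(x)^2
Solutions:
 v(x) = 4/(C1 + k*x)


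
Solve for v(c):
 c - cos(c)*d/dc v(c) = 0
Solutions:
 v(c) = C1 + Integral(c/cos(c), c)


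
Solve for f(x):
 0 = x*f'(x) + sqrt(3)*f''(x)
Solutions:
 f(x) = C1 + C2*erf(sqrt(2)*3^(3/4)*x/6)


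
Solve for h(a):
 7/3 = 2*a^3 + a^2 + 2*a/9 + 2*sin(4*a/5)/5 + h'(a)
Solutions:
 h(a) = C1 - a^4/2 - a^3/3 - a^2/9 + 7*a/3 + cos(4*a/5)/2


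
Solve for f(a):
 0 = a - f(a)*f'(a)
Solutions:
 f(a) = -sqrt(C1 + a^2)
 f(a) = sqrt(C1 + a^2)


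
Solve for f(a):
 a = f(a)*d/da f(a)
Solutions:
 f(a) = -sqrt(C1 + a^2)
 f(a) = sqrt(C1 + a^2)


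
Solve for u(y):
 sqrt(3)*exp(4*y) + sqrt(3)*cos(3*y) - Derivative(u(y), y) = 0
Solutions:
 u(y) = C1 + sqrt(3)*exp(4*y)/4 + sqrt(3)*sin(3*y)/3


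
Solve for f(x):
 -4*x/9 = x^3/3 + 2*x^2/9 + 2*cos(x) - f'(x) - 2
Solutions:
 f(x) = C1 + x^4/12 + 2*x^3/27 + 2*x^2/9 - 2*x + 2*sin(x)


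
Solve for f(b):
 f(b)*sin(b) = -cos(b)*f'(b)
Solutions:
 f(b) = C1*cos(b)


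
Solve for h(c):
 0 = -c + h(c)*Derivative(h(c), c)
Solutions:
 h(c) = -sqrt(C1 + c^2)
 h(c) = sqrt(C1 + c^2)


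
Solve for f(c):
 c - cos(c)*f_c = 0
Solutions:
 f(c) = C1 + Integral(c/cos(c), c)


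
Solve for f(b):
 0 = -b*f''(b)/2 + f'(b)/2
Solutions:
 f(b) = C1 + C2*b^2


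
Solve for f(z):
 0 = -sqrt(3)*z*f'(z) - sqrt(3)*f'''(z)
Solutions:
 f(z) = C1 + Integral(C2*airyai(-z) + C3*airybi(-z), z)


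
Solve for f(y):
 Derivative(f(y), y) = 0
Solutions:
 f(y) = C1


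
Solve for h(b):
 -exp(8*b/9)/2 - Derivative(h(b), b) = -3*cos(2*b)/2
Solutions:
 h(b) = C1 - 9*exp(8*b/9)/16 + 3*sin(2*b)/4


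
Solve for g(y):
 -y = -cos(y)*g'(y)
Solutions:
 g(y) = C1 + Integral(y/cos(y), y)


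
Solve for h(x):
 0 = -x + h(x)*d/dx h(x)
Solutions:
 h(x) = -sqrt(C1 + x^2)
 h(x) = sqrt(C1 + x^2)


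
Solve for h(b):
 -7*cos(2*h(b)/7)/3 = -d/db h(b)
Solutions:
 -7*b/3 - 7*log(sin(2*h(b)/7) - 1)/4 + 7*log(sin(2*h(b)/7) + 1)/4 = C1


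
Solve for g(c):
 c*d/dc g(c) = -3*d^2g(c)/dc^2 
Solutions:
 g(c) = C1 + C2*erf(sqrt(6)*c/6)


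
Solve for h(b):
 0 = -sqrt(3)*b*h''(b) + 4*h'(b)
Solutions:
 h(b) = C1 + C2*b^(1 + 4*sqrt(3)/3)


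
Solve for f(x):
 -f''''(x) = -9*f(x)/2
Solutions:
 f(x) = C1*exp(-2^(3/4)*sqrt(3)*x/2) + C2*exp(2^(3/4)*sqrt(3)*x/2) + C3*sin(2^(3/4)*sqrt(3)*x/2) + C4*cos(2^(3/4)*sqrt(3)*x/2)


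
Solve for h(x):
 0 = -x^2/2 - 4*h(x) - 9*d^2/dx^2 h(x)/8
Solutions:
 h(x) = C1*sin(4*sqrt(2)*x/3) + C2*cos(4*sqrt(2)*x/3) - x^2/8 + 9/128


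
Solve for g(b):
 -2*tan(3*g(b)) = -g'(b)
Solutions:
 g(b) = -asin(C1*exp(6*b))/3 + pi/3
 g(b) = asin(C1*exp(6*b))/3


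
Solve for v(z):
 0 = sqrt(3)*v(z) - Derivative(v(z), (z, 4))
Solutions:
 v(z) = C1*exp(-3^(1/8)*z) + C2*exp(3^(1/8)*z) + C3*sin(3^(1/8)*z) + C4*cos(3^(1/8)*z)


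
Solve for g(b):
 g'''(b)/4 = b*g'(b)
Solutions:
 g(b) = C1 + Integral(C2*airyai(2^(2/3)*b) + C3*airybi(2^(2/3)*b), b)


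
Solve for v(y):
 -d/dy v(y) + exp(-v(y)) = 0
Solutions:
 v(y) = log(C1 + y)


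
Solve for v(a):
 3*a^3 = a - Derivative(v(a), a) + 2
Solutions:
 v(a) = C1 - 3*a^4/4 + a^2/2 + 2*a


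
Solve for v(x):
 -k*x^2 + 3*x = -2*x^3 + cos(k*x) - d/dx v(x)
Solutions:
 v(x) = C1 + k*x^3/3 - x^4/2 - 3*x^2/2 + sin(k*x)/k


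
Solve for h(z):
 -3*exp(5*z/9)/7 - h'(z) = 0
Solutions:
 h(z) = C1 - 27*exp(5*z/9)/35


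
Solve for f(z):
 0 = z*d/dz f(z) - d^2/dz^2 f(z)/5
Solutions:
 f(z) = C1 + C2*erfi(sqrt(10)*z/2)


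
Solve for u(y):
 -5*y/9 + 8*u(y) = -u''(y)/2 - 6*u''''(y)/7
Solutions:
 u(y) = 5*y/72 + (C1*sin(sqrt(2)*3^(3/4)*7^(1/4)*y*cos(atan(sqrt(5327)/7)/2)/3) + C2*cos(sqrt(2)*3^(3/4)*7^(1/4)*y*cos(atan(sqrt(5327)/7)/2)/3))*exp(-sqrt(2)*3^(3/4)*7^(1/4)*y*sin(atan(sqrt(5327)/7)/2)/3) + (C3*sin(sqrt(2)*3^(3/4)*7^(1/4)*y*cos(atan(sqrt(5327)/7)/2)/3) + C4*cos(sqrt(2)*3^(3/4)*7^(1/4)*y*cos(atan(sqrt(5327)/7)/2)/3))*exp(sqrt(2)*3^(3/4)*7^(1/4)*y*sin(atan(sqrt(5327)/7)/2)/3)


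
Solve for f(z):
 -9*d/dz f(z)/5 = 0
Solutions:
 f(z) = C1


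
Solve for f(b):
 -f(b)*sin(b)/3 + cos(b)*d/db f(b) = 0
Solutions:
 f(b) = C1/cos(b)^(1/3)


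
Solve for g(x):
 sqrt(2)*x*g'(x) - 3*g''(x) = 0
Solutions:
 g(x) = C1 + C2*erfi(2^(3/4)*sqrt(3)*x/6)


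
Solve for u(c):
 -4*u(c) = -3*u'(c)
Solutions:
 u(c) = C1*exp(4*c/3)


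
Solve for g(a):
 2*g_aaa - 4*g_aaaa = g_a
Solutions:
 g(a) = C1 + C4*exp(-a/2) + (C2*sin(a/2) + C3*cos(a/2))*exp(a/2)


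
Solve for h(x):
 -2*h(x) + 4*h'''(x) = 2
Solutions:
 h(x) = C3*exp(2^(2/3)*x/2) + (C1*sin(2^(2/3)*sqrt(3)*x/4) + C2*cos(2^(2/3)*sqrt(3)*x/4))*exp(-2^(2/3)*x/4) - 1


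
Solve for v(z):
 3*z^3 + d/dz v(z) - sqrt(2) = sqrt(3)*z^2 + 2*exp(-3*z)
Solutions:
 v(z) = C1 - 3*z^4/4 + sqrt(3)*z^3/3 + sqrt(2)*z - 2*exp(-3*z)/3


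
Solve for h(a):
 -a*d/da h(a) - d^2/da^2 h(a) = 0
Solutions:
 h(a) = C1 + C2*erf(sqrt(2)*a/2)


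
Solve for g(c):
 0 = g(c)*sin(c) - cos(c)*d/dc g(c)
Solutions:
 g(c) = C1/cos(c)


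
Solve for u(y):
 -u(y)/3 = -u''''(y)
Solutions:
 u(y) = C1*exp(-3^(3/4)*y/3) + C2*exp(3^(3/4)*y/3) + C3*sin(3^(3/4)*y/3) + C4*cos(3^(3/4)*y/3)


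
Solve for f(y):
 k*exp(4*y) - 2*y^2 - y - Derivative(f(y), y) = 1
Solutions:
 f(y) = C1 + k*exp(4*y)/4 - 2*y^3/3 - y^2/2 - y


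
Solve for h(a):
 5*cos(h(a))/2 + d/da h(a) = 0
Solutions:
 h(a) = pi - asin((C1 + exp(5*a))/(C1 - exp(5*a)))
 h(a) = asin((C1 + exp(5*a))/(C1 - exp(5*a)))


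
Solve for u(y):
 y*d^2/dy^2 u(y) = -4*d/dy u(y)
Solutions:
 u(y) = C1 + C2/y^3


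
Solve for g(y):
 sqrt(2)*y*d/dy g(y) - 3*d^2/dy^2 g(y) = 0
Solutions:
 g(y) = C1 + C2*erfi(2^(3/4)*sqrt(3)*y/6)


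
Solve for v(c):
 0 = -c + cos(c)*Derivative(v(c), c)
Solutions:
 v(c) = C1 + Integral(c/cos(c), c)


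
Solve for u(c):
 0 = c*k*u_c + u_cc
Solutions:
 u(c) = Piecewise((-sqrt(2)*sqrt(pi)*C1*erf(sqrt(2)*c*sqrt(k)/2)/(2*sqrt(k)) - C2, (k > 0) | (k < 0)), (-C1*c - C2, True))


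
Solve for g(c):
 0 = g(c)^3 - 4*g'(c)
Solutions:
 g(c) = -sqrt(2)*sqrt(-1/(C1 + c))
 g(c) = sqrt(2)*sqrt(-1/(C1 + c))


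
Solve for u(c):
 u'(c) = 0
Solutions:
 u(c) = C1


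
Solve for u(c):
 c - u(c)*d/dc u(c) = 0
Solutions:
 u(c) = -sqrt(C1 + c^2)
 u(c) = sqrt(C1 + c^2)


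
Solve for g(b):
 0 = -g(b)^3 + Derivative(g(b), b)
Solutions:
 g(b) = -sqrt(2)*sqrt(-1/(C1 + b))/2
 g(b) = sqrt(2)*sqrt(-1/(C1 + b))/2


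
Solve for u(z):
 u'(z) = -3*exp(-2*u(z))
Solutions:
 u(z) = log(-sqrt(C1 - 6*z))
 u(z) = log(C1 - 6*z)/2


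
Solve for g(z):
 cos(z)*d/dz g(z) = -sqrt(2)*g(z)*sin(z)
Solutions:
 g(z) = C1*cos(z)^(sqrt(2))


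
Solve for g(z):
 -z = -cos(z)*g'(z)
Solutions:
 g(z) = C1 + Integral(z/cos(z), z)


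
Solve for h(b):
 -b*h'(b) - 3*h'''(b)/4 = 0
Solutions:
 h(b) = C1 + Integral(C2*airyai(-6^(2/3)*b/3) + C3*airybi(-6^(2/3)*b/3), b)


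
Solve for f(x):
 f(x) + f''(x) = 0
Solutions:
 f(x) = C1*sin(x) + C2*cos(x)


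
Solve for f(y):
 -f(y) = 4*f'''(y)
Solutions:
 f(y) = C3*exp(-2^(1/3)*y/2) + (C1*sin(2^(1/3)*sqrt(3)*y/4) + C2*cos(2^(1/3)*sqrt(3)*y/4))*exp(2^(1/3)*y/4)


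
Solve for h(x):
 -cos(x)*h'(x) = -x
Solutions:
 h(x) = C1 + Integral(x/cos(x), x)


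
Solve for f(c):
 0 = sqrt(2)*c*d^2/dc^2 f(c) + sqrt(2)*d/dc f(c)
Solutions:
 f(c) = C1 + C2*log(c)


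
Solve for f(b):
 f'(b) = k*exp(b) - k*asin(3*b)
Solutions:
 f(b) = C1 - k*(b*asin(3*b) + sqrt(1 - 9*b^2)/3 - exp(b))


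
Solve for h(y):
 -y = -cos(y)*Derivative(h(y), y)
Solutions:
 h(y) = C1 + Integral(y/cos(y), y)


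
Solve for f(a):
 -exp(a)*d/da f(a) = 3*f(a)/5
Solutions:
 f(a) = C1*exp(3*exp(-a)/5)


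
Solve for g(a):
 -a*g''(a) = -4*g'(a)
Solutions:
 g(a) = C1 + C2*a^5


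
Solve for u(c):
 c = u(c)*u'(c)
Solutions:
 u(c) = -sqrt(C1 + c^2)
 u(c) = sqrt(C1 + c^2)


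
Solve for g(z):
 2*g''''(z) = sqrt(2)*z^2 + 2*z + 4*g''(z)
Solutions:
 g(z) = C1 + C2*z + C3*exp(-sqrt(2)*z) + C4*exp(sqrt(2)*z) - sqrt(2)*z^4/48 - z^3/12 - sqrt(2)*z^2/8


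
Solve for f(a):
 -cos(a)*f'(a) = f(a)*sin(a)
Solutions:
 f(a) = C1*cos(a)


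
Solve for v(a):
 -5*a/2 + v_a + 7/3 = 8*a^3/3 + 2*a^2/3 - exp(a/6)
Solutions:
 v(a) = C1 + 2*a^4/3 + 2*a^3/9 + 5*a^2/4 - 7*a/3 - 6*exp(a/6)


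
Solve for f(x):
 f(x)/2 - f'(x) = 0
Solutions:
 f(x) = C1*exp(x/2)


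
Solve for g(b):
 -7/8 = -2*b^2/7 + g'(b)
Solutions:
 g(b) = C1 + 2*b^3/21 - 7*b/8


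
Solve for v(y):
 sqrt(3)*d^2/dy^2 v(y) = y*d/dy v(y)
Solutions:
 v(y) = C1 + C2*erfi(sqrt(2)*3^(3/4)*y/6)


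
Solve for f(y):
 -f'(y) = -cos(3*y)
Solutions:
 f(y) = C1 + sin(3*y)/3


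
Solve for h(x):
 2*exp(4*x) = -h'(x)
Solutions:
 h(x) = C1 - exp(4*x)/2


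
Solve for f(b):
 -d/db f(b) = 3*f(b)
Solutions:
 f(b) = C1*exp(-3*b)


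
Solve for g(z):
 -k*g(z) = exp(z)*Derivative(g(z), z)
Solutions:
 g(z) = C1*exp(k*exp(-z))


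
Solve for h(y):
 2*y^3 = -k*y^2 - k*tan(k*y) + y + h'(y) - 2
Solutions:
 h(y) = C1 + k*y^3/3 + k*Piecewise((-log(cos(k*y))/k, Ne(k, 0)), (0, True)) + y^4/2 - y^2/2 + 2*y


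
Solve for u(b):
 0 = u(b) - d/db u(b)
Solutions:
 u(b) = C1*exp(b)


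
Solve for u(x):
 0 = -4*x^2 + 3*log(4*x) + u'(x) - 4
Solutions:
 u(x) = C1 + 4*x^3/3 - 3*x*log(x) - x*log(64) + 7*x


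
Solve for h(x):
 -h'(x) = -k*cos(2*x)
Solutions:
 h(x) = C1 + k*sin(2*x)/2


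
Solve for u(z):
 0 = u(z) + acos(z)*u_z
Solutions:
 u(z) = C1*exp(-Integral(1/acos(z), z))


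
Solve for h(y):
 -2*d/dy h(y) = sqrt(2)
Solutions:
 h(y) = C1 - sqrt(2)*y/2


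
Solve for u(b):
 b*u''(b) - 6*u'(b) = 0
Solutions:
 u(b) = C1 + C2*b^7


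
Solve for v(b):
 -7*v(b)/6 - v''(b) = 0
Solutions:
 v(b) = C1*sin(sqrt(42)*b/6) + C2*cos(sqrt(42)*b/6)


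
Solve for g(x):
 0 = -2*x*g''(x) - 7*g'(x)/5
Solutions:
 g(x) = C1 + C2*x^(3/10)


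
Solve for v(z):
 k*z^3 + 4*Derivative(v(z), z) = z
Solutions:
 v(z) = C1 - k*z^4/16 + z^2/8


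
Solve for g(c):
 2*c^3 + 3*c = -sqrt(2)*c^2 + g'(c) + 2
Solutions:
 g(c) = C1 + c^4/2 + sqrt(2)*c^3/3 + 3*c^2/2 - 2*c


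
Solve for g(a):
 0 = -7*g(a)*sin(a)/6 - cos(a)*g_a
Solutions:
 g(a) = C1*cos(a)^(7/6)


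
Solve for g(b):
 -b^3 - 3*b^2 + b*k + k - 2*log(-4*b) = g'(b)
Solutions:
 g(b) = C1 - b^4/4 - b^3 + b^2*k/2 + b*(k - 4*log(2) + 2) - 2*b*log(-b)


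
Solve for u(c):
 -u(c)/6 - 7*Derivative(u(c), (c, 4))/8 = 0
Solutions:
 u(c) = (C1*sin(21^(3/4)*c/21) + C2*cos(21^(3/4)*c/21))*exp(-21^(3/4)*c/21) + (C3*sin(21^(3/4)*c/21) + C4*cos(21^(3/4)*c/21))*exp(21^(3/4)*c/21)


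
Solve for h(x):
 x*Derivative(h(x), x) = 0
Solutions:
 h(x) = C1


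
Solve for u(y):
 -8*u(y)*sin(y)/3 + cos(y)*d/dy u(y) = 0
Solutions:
 u(y) = C1/cos(y)^(8/3)


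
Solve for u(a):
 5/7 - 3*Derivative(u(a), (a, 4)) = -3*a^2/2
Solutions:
 u(a) = C1 + C2*a + C3*a^2 + C4*a^3 + a^6/720 + 5*a^4/504


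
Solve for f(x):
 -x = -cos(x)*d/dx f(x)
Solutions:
 f(x) = C1 + Integral(x/cos(x), x)


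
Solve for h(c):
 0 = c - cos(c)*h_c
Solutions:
 h(c) = C1 + Integral(c/cos(c), c)


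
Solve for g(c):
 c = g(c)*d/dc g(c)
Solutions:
 g(c) = -sqrt(C1 + c^2)
 g(c) = sqrt(C1 + c^2)


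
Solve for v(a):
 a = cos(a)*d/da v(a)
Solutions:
 v(a) = C1 + Integral(a/cos(a), a)


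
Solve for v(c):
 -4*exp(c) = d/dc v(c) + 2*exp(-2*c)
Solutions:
 v(c) = C1 - 4*exp(c) + exp(-2*c)


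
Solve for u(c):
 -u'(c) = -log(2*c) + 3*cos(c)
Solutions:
 u(c) = C1 + c*log(c) - c + c*log(2) - 3*sin(c)


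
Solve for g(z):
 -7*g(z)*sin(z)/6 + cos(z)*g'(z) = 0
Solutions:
 g(z) = C1/cos(z)^(7/6)


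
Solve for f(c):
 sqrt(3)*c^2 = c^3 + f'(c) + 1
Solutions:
 f(c) = C1 - c^4/4 + sqrt(3)*c^3/3 - c


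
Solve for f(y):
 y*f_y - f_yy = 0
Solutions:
 f(y) = C1 + C2*erfi(sqrt(2)*y/2)


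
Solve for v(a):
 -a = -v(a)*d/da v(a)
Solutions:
 v(a) = -sqrt(C1 + a^2)
 v(a) = sqrt(C1 + a^2)


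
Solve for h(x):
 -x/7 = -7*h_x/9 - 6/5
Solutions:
 h(x) = C1 + 9*x^2/98 - 54*x/35


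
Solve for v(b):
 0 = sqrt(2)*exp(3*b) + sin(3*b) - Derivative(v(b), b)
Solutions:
 v(b) = C1 + sqrt(2)*exp(3*b)/3 - cos(3*b)/3


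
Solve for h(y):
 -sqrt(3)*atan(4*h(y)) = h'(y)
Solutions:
 Integral(1/atan(4*_y), (_y, h(y))) = C1 - sqrt(3)*y


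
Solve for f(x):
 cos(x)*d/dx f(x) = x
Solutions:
 f(x) = C1 + Integral(x/cos(x), x)


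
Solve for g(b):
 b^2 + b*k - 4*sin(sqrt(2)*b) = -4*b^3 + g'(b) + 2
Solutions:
 g(b) = C1 + b^4 + b^3/3 + b^2*k/2 - 2*b + 2*sqrt(2)*cos(sqrt(2)*b)


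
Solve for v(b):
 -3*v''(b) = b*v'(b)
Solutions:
 v(b) = C1 + C2*erf(sqrt(6)*b/6)


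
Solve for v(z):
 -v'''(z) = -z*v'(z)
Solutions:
 v(z) = C1 + Integral(C2*airyai(z) + C3*airybi(z), z)


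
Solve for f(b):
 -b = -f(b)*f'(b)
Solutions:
 f(b) = -sqrt(C1 + b^2)
 f(b) = sqrt(C1 + b^2)


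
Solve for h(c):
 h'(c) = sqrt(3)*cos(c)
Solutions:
 h(c) = C1 + sqrt(3)*sin(c)


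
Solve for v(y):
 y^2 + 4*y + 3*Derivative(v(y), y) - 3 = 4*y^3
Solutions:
 v(y) = C1 + y^4/3 - y^3/9 - 2*y^2/3 + y


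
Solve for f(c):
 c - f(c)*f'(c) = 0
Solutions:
 f(c) = -sqrt(C1 + c^2)
 f(c) = sqrt(C1 + c^2)


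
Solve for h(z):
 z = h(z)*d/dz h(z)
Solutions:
 h(z) = -sqrt(C1 + z^2)
 h(z) = sqrt(C1 + z^2)


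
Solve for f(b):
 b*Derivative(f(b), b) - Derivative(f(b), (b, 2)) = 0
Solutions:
 f(b) = C1 + C2*erfi(sqrt(2)*b/2)


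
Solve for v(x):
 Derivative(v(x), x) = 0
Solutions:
 v(x) = C1


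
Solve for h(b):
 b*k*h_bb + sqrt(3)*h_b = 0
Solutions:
 h(b) = C1 + b^(((re(k) - sqrt(3))*re(k) + im(k)^2)/(re(k)^2 + im(k)^2))*(C2*sin(sqrt(3)*log(b)*Abs(im(k))/(re(k)^2 + im(k)^2)) + C3*cos(sqrt(3)*log(b)*im(k)/(re(k)^2 + im(k)^2)))


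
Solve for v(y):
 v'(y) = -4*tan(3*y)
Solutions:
 v(y) = C1 + 4*log(cos(3*y))/3


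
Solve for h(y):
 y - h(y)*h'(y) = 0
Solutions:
 h(y) = -sqrt(C1 + y^2)
 h(y) = sqrt(C1 + y^2)


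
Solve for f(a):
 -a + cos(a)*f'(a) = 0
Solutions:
 f(a) = C1 + Integral(a/cos(a), a)


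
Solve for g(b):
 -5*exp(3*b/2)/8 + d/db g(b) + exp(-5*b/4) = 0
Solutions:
 g(b) = C1 + 5*exp(3*b/2)/12 + 4*exp(-5*b/4)/5


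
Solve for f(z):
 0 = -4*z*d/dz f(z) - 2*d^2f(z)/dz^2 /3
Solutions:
 f(z) = C1 + C2*erf(sqrt(3)*z)


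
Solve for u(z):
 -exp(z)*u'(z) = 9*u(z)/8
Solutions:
 u(z) = C1*exp(9*exp(-z)/8)


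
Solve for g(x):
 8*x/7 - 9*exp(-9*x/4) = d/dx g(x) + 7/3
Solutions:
 g(x) = C1 + 4*x^2/7 - 7*x/3 + 4*exp(-9*x/4)


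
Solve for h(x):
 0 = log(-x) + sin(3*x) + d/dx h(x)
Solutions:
 h(x) = C1 - x*log(-x) + x + cos(3*x)/3


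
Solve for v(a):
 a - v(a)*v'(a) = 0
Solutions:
 v(a) = -sqrt(C1 + a^2)
 v(a) = sqrt(C1 + a^2)


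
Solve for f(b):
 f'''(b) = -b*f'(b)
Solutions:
 f(b) = C1 + Integral(C2*airyai(-b) + C3*airybi(-b), b)


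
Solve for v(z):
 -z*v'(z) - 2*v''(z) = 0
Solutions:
 v(z) = C1 + C2*erf(z/2)


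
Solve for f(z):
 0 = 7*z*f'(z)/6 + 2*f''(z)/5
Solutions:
 f(z) = C1 + C2*erf(sqrt(210)*z/12)


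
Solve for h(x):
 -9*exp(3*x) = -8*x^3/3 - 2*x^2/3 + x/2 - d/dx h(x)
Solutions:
 h(x) = C1 - 2*x^4/3 - 2*x^3/9 + x^2/4 + 3*exp(3*x)


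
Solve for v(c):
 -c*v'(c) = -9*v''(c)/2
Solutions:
 v(c) = C1 + C2*erfi(c/3)


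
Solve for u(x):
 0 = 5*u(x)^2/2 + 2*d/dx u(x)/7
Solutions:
 u(x) = 4/(C1 + 35*x)


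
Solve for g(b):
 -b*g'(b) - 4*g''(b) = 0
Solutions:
 g(b) = C1 + C2*erf(sqrt(2)*b/4)


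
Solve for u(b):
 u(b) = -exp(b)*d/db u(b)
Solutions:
 u(b) = C1*exp(exp(-b))


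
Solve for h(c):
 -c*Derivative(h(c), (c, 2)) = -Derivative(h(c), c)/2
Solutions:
 h(c) = C1 + C2*c^(3/2)


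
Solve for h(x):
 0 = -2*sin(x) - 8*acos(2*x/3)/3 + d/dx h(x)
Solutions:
 h(x) = C1 + 8*x*acos(2*x/3)/3 - 4*sqrt(9 - 4*x^2)/3 - 2*cos(x)


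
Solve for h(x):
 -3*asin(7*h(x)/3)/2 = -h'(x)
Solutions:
 Integral(1/asin(7*_y/3), (_y, h(x))) = C1 + 3*x/2


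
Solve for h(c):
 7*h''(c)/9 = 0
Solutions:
 h(c) = C1 + C2*c


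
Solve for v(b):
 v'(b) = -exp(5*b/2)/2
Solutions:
 v(b) = C1 - exp(5*b/2)/5


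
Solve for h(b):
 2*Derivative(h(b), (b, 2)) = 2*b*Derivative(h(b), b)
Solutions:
 h(b) = C1 + C2*erfi(sqrt(2)*b/2)


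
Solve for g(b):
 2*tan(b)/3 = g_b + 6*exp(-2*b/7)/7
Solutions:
 g(b) = C1 + log(tan(b)^2 + 1)/3 + 3*exp(-2*b/7)


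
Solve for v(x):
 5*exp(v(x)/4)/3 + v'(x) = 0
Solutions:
 v(x) = 4*log(1/(C1 + 5*x)) + 4*log(12)


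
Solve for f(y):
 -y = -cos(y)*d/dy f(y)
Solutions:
 f(y) = C1 + Integral(y/cos(y), y)


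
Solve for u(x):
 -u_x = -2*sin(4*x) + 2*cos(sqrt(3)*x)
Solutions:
 u(x) = C1 - 2*sqrt(3)*sin(sqrt(3)*x)/3 - cos(4*x)/2


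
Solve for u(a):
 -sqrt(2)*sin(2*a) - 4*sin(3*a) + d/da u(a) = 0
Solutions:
 u(a) = C1 - sqrt(2)*cos(2*a)/2 - 4*cos(3*a)/3


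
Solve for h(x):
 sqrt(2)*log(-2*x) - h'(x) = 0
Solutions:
 h(x) = C1 + sqrt(2)*x*log(-x) + sqrt(2)*x*(-1 + log(2))


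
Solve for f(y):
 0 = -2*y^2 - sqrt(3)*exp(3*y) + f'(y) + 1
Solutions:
 f(y) = C1 + 2*y^3/3 - y + sqrt(3)*exp(3*y)/3


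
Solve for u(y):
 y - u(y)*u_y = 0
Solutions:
 u(y) = -sqrt(C1 + y^2)
 u(y) = sqrt(C1 + y^2)


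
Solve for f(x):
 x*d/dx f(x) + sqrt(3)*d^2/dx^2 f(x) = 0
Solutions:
 f(x) = C1 + C2*erf(sqrt(2)*3^(3/4)*x/6)


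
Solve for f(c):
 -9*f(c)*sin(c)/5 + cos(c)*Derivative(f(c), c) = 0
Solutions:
 f(c) = C1/cos(c)^(9/5)


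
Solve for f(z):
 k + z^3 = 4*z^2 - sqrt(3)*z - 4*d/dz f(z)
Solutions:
 f(z) = C1 - k*z/4 - z^4/16 + z^3/3 - sqrt(3)*z^2/8


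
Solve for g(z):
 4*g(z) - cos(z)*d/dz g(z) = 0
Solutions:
 g(z) = C1*(sin(z)^2 + 2*sin(z) + 1)/(sin(z)^2 - 2*sin(z) + 1)


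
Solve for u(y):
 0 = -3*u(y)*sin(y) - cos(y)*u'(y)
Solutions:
 u(y) = C1*cos(y)^3


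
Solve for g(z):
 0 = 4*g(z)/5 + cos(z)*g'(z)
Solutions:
 g(z) = C1*(sin(z) - 1)^(2/5)/(sin(z) + 1)^(2/5)


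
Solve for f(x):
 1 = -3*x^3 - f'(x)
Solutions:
 f(x) = C1 - 3*x^4/4 - x


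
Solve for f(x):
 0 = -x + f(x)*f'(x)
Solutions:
 f(x) = -sqrt(C1 + x^2)
 f(x) = sqrt(C1 + x^2)


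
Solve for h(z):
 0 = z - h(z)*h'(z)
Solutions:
 h(z) = -sqrt(C1 + z^2)
 h(z) = sqrt(C1 + z^2)


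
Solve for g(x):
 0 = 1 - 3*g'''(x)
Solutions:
 g(x) = C1 + C2*x + C3*x^2 + x^3/18


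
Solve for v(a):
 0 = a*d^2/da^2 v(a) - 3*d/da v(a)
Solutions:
 v(a) = C1 + C2*a^4


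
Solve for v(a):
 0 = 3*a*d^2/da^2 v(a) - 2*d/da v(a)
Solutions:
 v(a) = C1 + C2*a^(5/3)


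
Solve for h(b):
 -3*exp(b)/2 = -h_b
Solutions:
 h(b) = C1 + 3*exp(b)/2


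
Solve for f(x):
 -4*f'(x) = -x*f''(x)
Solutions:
 f(x) = C1 + C2*x^5


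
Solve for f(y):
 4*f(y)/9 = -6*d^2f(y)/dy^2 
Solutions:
 f(y) = C1*sin(sqrt(6)*y/9) + C2*cos(sqrt(6)*y/9)


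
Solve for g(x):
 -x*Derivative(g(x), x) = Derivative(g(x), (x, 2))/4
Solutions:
 g(x) = C1 + C2*erf(sqrt(2)*x)


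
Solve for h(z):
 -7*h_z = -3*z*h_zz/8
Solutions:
 h(z) = C1 + C2*z^(59/3)


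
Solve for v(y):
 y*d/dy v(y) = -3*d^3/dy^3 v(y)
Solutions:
 v(y) = C1 + Integral(C2*airyai(-3^(2/3)*y/3) + C3*airybi(-3^(2/3)*y/3), y)


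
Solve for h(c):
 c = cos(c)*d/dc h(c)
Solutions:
 h(c) = C1 + Integral(c/cos(c), c)


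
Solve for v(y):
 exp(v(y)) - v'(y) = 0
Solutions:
 v(y) = log(-1/(C1 + y))


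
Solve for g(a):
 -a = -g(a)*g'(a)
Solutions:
 g(a) = -sqrt(C1 + a^2)
 g(a) = sqrt(C1 + a^2)


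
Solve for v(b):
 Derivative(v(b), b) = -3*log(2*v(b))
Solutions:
 Integral(1/(log(_y) + log(2)), (_y, v(b)))/3 = C1 - b


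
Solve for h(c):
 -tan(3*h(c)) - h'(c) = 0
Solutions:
 h(c) = -asin(C1*exp(-3*c))/3 + pi/3
 h(c) = asin(C1*exp(-3*c))/3


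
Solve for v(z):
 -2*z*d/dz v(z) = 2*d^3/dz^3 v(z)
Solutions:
 v(z) = C1 + Integral(C2*airyai(-z) + C3*airybi(-z), z)


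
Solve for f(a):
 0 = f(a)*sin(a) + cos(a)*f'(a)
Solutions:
 f(a) = C1*cos(a)


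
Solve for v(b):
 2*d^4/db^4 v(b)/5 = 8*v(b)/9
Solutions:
 v(b) = C1*exp(-5^(1/4)*sqrt(6)*b/3) + C2*exp(5^(1/4)*sqrt(6)*b/3) + C3*sin(5^(1/4)*sqrt(6)*b/3) + C4*cos(5^(1/4)*sqrt(6)*b/3)


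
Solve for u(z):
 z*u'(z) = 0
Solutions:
 u(z) = C1


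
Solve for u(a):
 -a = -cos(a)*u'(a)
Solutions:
 u(a) = C1 + Integral(a/cos(a), a)


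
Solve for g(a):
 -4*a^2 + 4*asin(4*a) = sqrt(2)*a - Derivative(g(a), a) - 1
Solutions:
 g(a) = C1 + 4*a^3/3 + sqrt(2)*a^2/2 - 4*a*asin(4*a) - a - sqrt(1 - 16*a^2)


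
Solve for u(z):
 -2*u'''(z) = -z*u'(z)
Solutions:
 u(z) = C1 + Integral(C2*airyai(2^(2/3)*z/2) + C3*airybi(2^(2/3)*z/2), z)


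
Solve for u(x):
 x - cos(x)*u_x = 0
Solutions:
 u(x) = C1 + Integral(x/cos(x), x)


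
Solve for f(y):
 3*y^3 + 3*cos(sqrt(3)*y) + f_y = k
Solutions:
 f(y) = C1 + k*y - 3*y^4/4 - sqrt(3)*sin(sqrt(3)*y)


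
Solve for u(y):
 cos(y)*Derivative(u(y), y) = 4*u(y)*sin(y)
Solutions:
 u(y) = C1/cos(y)^4


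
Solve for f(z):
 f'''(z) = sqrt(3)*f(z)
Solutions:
 f(z) = C3*exp(3^(1/6)*z) + (C1*sin(3^(2/3)*z/2) + C2*cos(3^(2/3)*z/2))*exp(-3^(1/6)*z/2)


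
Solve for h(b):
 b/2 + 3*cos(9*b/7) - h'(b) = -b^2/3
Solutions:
 h(b) = C1 + b^3/9 + b^2/4 + 7*sin(9*b/7)/3


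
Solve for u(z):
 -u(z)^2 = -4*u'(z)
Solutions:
 u(z) = -4/(C1 + z)


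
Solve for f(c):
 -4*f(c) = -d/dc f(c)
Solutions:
 f(c) = C1*exp(4*c)


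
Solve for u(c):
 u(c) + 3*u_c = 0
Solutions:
 u(c) = C1*exp(-c/3)


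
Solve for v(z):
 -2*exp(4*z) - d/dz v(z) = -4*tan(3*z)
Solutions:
 v(z) = C1 - exp(4*z)/2 - 4*log(cos(3*z))/3


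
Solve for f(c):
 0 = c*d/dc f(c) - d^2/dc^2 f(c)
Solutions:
 f(c) = C1 + C2*erfi(sqrt(2)*c/2)


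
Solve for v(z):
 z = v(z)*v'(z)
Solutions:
 v(z) = -sqrt(C1 + z^2)
 v(z) = sqrt(C1 + z^2)


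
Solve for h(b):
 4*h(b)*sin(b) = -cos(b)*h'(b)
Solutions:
 h(b) = C1*cos(b)^4


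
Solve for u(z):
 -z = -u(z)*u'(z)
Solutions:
 u(z) = -sqrt(C1 + z^2)
 u(z) = sqrt(C1 + z^2)


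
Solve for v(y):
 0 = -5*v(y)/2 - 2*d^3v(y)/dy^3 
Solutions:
 v(y) = C3*exp(-10^(1/3)*y/2) + (C1*sin(10^(1/3)*sqrt(3)*y/4) + C2*cos(10^(1/3)*sqrt(3)*y/4))*exp(10^(1/3)*y/4)


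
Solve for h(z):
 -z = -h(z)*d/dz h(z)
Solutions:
 h(z) = -sqrt(C1 + z^2)
 h(z) = sqrt(C1 + z^2)


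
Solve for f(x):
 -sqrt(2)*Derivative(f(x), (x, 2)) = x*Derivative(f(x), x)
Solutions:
 f(x) = C1 + C2*erf(2^(1/4)*x/2)


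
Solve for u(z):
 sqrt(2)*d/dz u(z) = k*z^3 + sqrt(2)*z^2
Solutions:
 u(z) = C1 + sqrt(2)*k*z^4/8 + z^3/3


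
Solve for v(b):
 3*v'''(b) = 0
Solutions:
 v(b) = C1 + C2*b + C3*b^2


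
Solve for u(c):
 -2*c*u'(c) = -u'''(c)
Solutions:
 u(c) = C1 + Integral(C2*airyai(2^(1/3)*c) + C3*airybi(2^(1/3)*c), c)


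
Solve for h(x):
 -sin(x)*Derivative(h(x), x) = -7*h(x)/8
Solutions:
 h(x) = C1*(cos(x) - 1)^(7/16)/(cos(x) + 1)^(7/16)


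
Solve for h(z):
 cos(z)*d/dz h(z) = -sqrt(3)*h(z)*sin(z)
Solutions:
 h(z) = C1*cos(z)^(sqrt(3))


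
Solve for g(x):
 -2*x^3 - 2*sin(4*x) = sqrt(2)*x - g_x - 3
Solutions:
 g(x) = C1 + x^4/2 + sqrt(2)*x^2/2 - 3*x - cos(4*x)/2


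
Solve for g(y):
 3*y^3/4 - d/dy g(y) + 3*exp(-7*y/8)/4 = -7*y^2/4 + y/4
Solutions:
 g(y) = C1 + 3*y^4/16 + 7*y^3/12 - y^2/8 - 6*exp(-7*y/8)/7


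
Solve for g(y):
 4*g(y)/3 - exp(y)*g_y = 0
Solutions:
 g(y) = C1*exp(-4*exp(-y)/3)


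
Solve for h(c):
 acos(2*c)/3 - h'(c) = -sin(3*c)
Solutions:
 h(c) = C1 + c*acos(2*c)/3 - sqrt(1 - 4*c^2)/6 - cos(3*c)/3


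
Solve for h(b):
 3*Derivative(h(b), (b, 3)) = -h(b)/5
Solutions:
 h(b) = C3*exp(-15^(2/3)*b/15) + (C1*sin(3^(1/6)*5^(2/3)*b/10) + C2*cos(3^(1/6)*5^(2/3)*b/10))*exp(15^(2/3)*b/30)


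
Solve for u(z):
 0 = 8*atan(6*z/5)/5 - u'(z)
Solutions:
 u(z) = C1 + 8*z*atan(6*z/5)/5 - 2*log(36*z^2 + 25)/3


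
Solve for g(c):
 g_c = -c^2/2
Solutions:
 g(c) = C1 - c^3/6


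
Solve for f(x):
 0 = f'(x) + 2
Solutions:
 f(x) = C1 - 2*x


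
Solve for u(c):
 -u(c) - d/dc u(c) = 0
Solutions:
 u(c) = C1*exp(-c)


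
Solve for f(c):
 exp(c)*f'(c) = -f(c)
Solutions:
 f(c) = C1*exp(exp(-c))


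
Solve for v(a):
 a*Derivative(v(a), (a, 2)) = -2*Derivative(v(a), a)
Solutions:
 v(a) = C1 + C2/a


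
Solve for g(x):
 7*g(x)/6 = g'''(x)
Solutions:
 g(x) = C3*exp(6^(2/3)*7^(1/3)*x/6) + (C1*sin(2^(2/3)*3^(1/6)*7^(1/3)*x/4) + C2*cos(2^(2/3)*3^(1/6)*7^(1/3)*x/4))*exp(-6^(2/3)*7^(1/3)*x/12)


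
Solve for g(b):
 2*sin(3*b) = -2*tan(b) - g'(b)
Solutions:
 g(b) = C1 + 2*log(cos(b)) + 2*cos(3*b)/3


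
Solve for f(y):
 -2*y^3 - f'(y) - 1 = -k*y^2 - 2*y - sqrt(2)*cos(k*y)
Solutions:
 f(y) = C1 + k*y^3/3 - y^4/2 + y^2 - y + sqrt(2)*sin(k*y)/k


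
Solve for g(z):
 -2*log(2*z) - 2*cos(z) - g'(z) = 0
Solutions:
 g(z) = C1 - 2*z*log(z) - 2*z*log(2) + 2*z - 2*sin(z)


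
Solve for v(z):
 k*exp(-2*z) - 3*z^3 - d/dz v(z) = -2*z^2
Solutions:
 v(z) = C1 - k*exp(-2*z)/2 - 3*z^4/4 + 2*z^3/3


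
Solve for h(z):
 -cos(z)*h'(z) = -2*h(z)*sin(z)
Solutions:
 h(z) = C1/cos(z)^2


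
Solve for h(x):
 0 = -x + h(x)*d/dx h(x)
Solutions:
 h(x) = -sqrt(C1 + x^2)
 h(x) = sqrt(C1 + x^2)


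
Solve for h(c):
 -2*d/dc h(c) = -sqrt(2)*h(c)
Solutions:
 h(c) = C1*exp(sqrt(2)*c/2)


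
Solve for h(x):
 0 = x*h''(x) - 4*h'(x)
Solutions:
 h(x) = C1 + C2*x^5


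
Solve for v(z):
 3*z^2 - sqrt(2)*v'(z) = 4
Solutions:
 v(z) = C1 + sqrt(2)*z^3/2 - 2*sqrt(2)*z


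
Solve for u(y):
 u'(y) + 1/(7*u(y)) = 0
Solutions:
 u(y) = -sqrt(C1 - 14*y)/7
 u(y) = sqrt(C1 - 14*y)/7


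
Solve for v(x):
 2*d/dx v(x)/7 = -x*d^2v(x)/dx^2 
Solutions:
 v(x) = C1 + C2*x^(5/7)


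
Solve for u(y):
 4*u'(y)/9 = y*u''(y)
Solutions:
 u(y) = C1 + C2*y^(13/9)


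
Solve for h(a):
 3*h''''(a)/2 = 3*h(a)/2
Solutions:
 h(a) = C1*exp(-a) + C2*exp(a) + C3*sin(a) + C4*cos(a)


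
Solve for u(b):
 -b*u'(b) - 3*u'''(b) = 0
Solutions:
 u(b) = C1 + Integral(C2*airyai(-3^(2/3)*b/3) + C3*airybi(-3^(2/3)*b/3), b)


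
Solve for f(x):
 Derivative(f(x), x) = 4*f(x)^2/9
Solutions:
 f(x) = -9/(C1 + 4*x)


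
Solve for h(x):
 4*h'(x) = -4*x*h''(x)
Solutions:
 h(x) = C1 + C2*log(x)


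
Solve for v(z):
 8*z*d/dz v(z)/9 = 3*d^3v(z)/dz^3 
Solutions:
 v(z) = C1 + Integral(C2*airyai(2*z/3) + C3*airybi(2*z/3), z)


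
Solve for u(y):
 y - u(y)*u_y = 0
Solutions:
 u(y) = -sqrt(C1 + y^2)
 u(y) = sqrt(C1 + y^2)


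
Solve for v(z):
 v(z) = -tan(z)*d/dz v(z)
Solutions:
 v(z) = C1/sin(z)


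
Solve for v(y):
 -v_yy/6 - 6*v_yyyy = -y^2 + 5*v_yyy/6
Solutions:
 v(y) = C1 + C2*y + y^4/2 - 10*y^3 - 66*y^2 + (C3*sin(sqrt(119)*y/72) + C4*cos(sqrt(119)*y/72))*exp(-5*y/72)


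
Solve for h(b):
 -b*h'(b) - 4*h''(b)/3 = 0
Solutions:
 h(b) = C1 + C2*erf(sqrt(6)*b/4)


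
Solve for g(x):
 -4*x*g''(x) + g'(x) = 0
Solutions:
 g(x) = C1 + C2*x^(5/4)


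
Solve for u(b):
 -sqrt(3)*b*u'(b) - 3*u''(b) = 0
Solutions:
 u(b) = C1 + C2*erf(sqrt(2)*3^(3/4)*b/6)


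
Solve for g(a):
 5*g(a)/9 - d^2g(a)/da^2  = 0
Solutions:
 g(a) = C1*exp(-sqrt(5)*a/3) + C2*exp(sqrt(5)*a/3)


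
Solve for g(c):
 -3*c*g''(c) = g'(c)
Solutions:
 g(c) = C1 + C2*c^(2/3)


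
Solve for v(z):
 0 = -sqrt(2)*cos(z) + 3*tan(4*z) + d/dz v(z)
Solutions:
 v(z) = C1 + 3*log(cos(4*z))/4 + sqrt(2)*sin(z)


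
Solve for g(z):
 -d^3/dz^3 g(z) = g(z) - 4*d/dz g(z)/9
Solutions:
 g(z) = C1*exp(z*(8*18^(1/3)/(sqrt(58281) + 243)^(1/3) + 12^(1/3)*(sqrt(58281) + 243)^(1/3))/36)*sin(2^(1/3)*3^(1/6)*z*(-2^(1/3)*3^(2/3)*(sqrt(58281) + 243)^(1/3) + 24/(sqrt(58281) + 243)^(1/3))/36) + C2*exp(z*(8*18^(1/3)/(sqrt(58281) + 243)^(1/3) + 12^(1/3)*(sqrt(58281) + 243)^(1/3))/36)*cos(2^(1/3)*3^(1/6)*z*(-2^(1/3)*3^(2/3)*(sqrt(58281) + 243)^(1/3) + 24/(sqrt(58281) + 243)^(1/3))/36) + C3*exp(-z*(8*18^(1/3)/(sqrt(58281) + 243)^(1/3) + 12^(1/3)*(sqrt(58281) + 243)^(1/3))/18)


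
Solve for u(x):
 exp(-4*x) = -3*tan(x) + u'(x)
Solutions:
 u(x) = C1 + 3*log(tan(x)^2 + 1)/2 - exp(-4*x)/4


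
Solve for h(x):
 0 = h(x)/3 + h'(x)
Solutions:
 h(x) = C1*exp(-x/3)


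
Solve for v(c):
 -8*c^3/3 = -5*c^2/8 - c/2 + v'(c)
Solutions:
 v(c) = C1 - 2*c^4/3 + 5*c^3/24 + c^2/4


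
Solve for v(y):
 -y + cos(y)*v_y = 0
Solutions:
 v(y) = C1 + Integral(y/cos(y), y)


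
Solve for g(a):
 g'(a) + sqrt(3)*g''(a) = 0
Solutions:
 g(a) = C1 + C2*exp(-sqrt(3)*a/3)


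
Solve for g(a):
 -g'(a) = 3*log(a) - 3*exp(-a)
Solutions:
 g(a) = C1 - 3*a*log(a) + 3*a - 3*exp(-a)


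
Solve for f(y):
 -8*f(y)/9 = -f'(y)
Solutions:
 f(y) = C1*exp(8*y/9)


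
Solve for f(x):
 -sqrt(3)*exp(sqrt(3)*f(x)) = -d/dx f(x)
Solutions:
 f(x) = sqrt(3)*(2*log(-1/(C1 + sqrt(3)*x)) - log(3))/6


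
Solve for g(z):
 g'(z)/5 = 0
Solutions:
 g(z) = C1


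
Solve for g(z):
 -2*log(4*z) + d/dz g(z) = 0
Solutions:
 g(z) = C1 + 2*z*log(z) - 2*z + z*log(16)
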